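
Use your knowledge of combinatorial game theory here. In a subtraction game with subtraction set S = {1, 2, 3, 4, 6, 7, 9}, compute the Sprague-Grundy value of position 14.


The subtraction set is S = {1, 2, 3, 4, 6, 7, 9}.
G(k) = mex{ G(k - s) : s in S, s <= k }. We compute iteratively: G(0) = 0.
G(1) = mex({0}) = 1
G(2) = mex({0, 1}) = 2
G(3) = mex({0, 1, 2}) = 3
G(4) = mex({0, 1, 2, 3}) = 4
G(5) = mex({1, 2, 3, 4}) = 0
G(6) = mex({0, 2, 3, 4}) = 1
G(7) = mex({0, 1, 3, 4}) = 2
G(8) = mex({0, 1, 2, 4}) = 3
G(9) = mex({0, 1, 2, 3}) = 4
G(10) = mex({1, 2, 3, 4}) = 0
G(11) = mex({0, 2, 3, 4}) = 1
G(12) = mex({0, 1, 3, 4}) = 2
G(13) = mex({0, 1, 2, 4}) = 3
Observe that G(5)..G(13) = 0, 1, 2, 3, 4, 0, 1, 2, 3 repeats G(0)..G(8) = 0, 1, 2, 3, 4, 0, 1, 2, 3.
For k >= max(S) = 9, G(k) is determined by the previous 9 values G(k-9)..G(k-1); a window of 9 consecutive values has recurred shifted by 5, so by induction G(k + 5) = G(k) for all k >= 0: the sequence is periodic from the start with period 5.
One period: G(0..4) = 0, 1, 2, 3, 4.
14 mod 5 = 4, so G(14) = G(4) = 4.

4


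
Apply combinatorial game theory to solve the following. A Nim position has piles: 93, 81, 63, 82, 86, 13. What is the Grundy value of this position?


We need the XOR (exclusive or) of all pile sizes.
After XOR-ing pile 1 (size 93): 0 XOR 93 = 93
After XOR-ing pile 2 (size 81): 93 XOR 81 = 12
After XOR-ing pile 3 (size 63): 12 XOR 63 = 51
After XOR-ing pile 4 (size 82): 51 XOR 82 = 97
After XOR-ing pile 5 (size 86): 97 XOR 86 = 55
After XOR-ing pile 6 (size 13): 55 XOR 13 = 58
The Nim-value of this position is 58.

58


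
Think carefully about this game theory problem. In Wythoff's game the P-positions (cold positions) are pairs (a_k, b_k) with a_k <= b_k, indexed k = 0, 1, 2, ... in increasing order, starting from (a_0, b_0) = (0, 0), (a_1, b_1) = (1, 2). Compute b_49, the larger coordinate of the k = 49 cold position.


By Wythoff's theorem, a_k = floor(k * phi) and b_k = floor(k * phi^2) = a_k + k, where phi = (1 + sqrt(5))/2 is the golden ratio.
phi = (1 + sqrt(5))/2 = 1.618034
phi^2 = phi + 1 = 2.618034
k = 49
k * phi^2 = 49 * 2.618034 = 128.283665
b_49 = floor(k * phi^2) = 128 (check: a_49 + k = 79 + 49 = 128)

128


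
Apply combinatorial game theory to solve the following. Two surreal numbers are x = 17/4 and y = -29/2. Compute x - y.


x = 17/4, y = -29/2
Converting to common denominator: 4
x = 17/4, y = -58/4
x - y = 17/4 - -29/2 = 75/4

75/4


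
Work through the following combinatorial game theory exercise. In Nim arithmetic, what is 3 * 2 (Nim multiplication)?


Nim multiplication is bilinear over XOR: (u XOR v) * w = (u*w) XOR (v*w).
So we split each operand into its bit components and XOR the pairwise Nim products.
3 = 1 + 2 (as XOR of powers of 2).
2 = 2 (as XOR of powers of 2).
Using the standard Nim-product table on single bits:
  2*2 = 3,   2*4 = 8,   2*8 = 12,
  4*4 = 6,   4*8 = 11,  8*8 = 13,
and  1*x = x (identity), k*l = l*k (commutative).
Pairwise Nim products:
  1 * 2 = 2
  2 * 2 = 3
XOR them: 2 XOR 3 = 1.
Result: 3 * 2 = 1 (in Nim).

1


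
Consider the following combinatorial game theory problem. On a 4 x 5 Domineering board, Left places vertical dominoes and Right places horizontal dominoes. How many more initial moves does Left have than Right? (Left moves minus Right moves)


Board is 4 x 5 (rows x cols).
Left (vertical) placements: (rows-1) * cols = 3 * 5 = 15
Right (horizontal) placements: rows * (cols-1) = 4 * 4 = 16
Advantage = Left - Right = 15 - 16 = -1

-1


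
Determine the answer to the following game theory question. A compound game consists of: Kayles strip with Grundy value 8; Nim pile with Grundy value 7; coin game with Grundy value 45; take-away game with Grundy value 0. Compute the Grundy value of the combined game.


By the Sprague-Grundy theorem, the Grundy value of a sum of games is the XOR of individual Grundy values.
Kayles strip: Grundy value = 8. Running XOR: 0 XOR 8 = 8
Nim pile: Grundy value = 7. Running XOR: 8 XOR 7 = 15
coin game: Grundy value = 45. Running XOR: 15 XOR 45 = 34
take-away game: Grundy value = 0. Running XOR: 34 XOR 0 = 34
The combined Grundy value is 34.

34


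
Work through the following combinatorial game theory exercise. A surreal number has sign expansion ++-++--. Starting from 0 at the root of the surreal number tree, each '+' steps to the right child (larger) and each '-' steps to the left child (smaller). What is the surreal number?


Sign expansion: ++-++--
Rule: track bounds (lo, hi), initially (-inf, +inf). On '+', the current value becomes lo and we move to the simplest number in (value, hi): value + 1 if hi = +inf, otherwise the midpoint (value + hi)/2. On '-', the current value becomes hi and we move to value - 1 if lo = -inf, otherwise the midpoint (lo + value)/2.
Start at 0.
Step 1: sign = +, move right. Bounds: (0, +inf). Value = 1
Step 2: sign = +, move right. Bounds: (1, +inf). Value = 2
Step 3: sign = -, move left. Bounds: (1, 2). Value = 3/2
Step 4: sign = +, move right. Bounds: (3/2, 2). Value = 7/4
Step 5: sign = +, move right. Bounds: (7/4, 2). Value = 15/8
Step 6: sign = -, move left. Bounds: (7/4, 15/8). Value = 29/16
Step 7: sign = -, move left. Bounds: (7/4, 29/16). Value = 57/32
The surreal number with sign expansion ++-++-- is 57/32.

57/32


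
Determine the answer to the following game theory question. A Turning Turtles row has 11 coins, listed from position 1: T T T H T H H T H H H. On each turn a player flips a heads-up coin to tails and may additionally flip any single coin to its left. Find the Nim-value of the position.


Coins: T T T H T H H T H H H
Key fact: a single head at position k behaves exactly like a Nim heap of size k (turning it to T and optionally flipping a coin at j < k corresponds to moving the heap from k to j, or to 0), and heads combine as a disjunctive sum (two heads at the same place would cancel, matching j XOR j = 0). So the Nim-value is the XOR of the 1-indexed positions of the heads.
Face-up positions (1-indexed): [4, 6, 7, 9, 10, 11]
XOR 0 with 4: 0 XOR 4 = 4
XOR 4 with 6: 4 XOR 6 = 2
XOR 2 with 7: 2 XOR 7 = 5
XOR 5 with 9: 5 XOR 9 = 12
XOR 12 with 10: 12 XOR 10 = 6
XOR 6 with 11: 6 XOR 11 = 13
Nim-value = 13

13


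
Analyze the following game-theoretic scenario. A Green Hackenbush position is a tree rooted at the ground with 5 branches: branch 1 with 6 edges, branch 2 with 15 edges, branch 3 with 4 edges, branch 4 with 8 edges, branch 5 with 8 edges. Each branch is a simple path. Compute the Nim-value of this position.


The tree has 5 branches from the ground vertex.
In Green Hackenbush, the Nim-value of a simple path of length k is k.
Branch 1: length 6, Nim-value = 6
Branch 2: length 15, Nim-value = 15
Branch 3: length 4, Nim-value = 4
Branch 4: length 8, Nim-value = 8
Branch 5: length 8, Nim-value = 8
Total Nim-value = XOR of all branch values:
0 XOR 6 = 6
6 XOR 15 = 9
9 XOR 4 = 13
13 XOR 8 = 5
5 XOR 8 = 13
Nim-value of the tree = 13

13


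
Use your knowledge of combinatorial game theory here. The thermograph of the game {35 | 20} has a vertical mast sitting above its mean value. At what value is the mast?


Game = {35 | 20}, a switch {a | b} with numbers a > b.
Its thermograph has left wall a - t and right wall b + t, which meet at t = (a - b)/2, where both equal (a + b)/2. So the mast (mean value) is at (a + b)/2.
Mean = (35 + (20))/2 = 55/2 = 55/2

55/2


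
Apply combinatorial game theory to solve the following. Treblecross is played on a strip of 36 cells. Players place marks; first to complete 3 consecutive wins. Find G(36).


Treblecross: place X on empty cells; 3-in-a-row wins.
Playing within two cells of an existing X lets the opponent win at once, so sensible play treats the cells i-2..i+2 around each X as dead. The player left with no safe cell loses, so this is a normal-play take-away game on strips of safe cells.
Placing X at cell i (0-indexed) of a strip of k safe cells leaves independent strips of sizes max(0, i-2) and max(0, k-i-3). Hence G(k) = mex{ G(max(0,i-2)) XOR G(max(0,k-i-3)) : 0 <= i < k }, with G(0) = 0.
G(1): splits (0,0):0^0=0 -> mex({0}) = 1
G(2): splits (0,0):0^0=0 -> mex({0}) = 1
G(3): splits (0,0):0^0=0 -> mex({0}) = 1
G(4): splits (0,1):0^1=1 (0,0):0^0=0 -> mex({0, 1}) = 2
G(5): splits (0,2):0^1=1 (0,1):0^1=1 (0,0):0^0=0 -> mex({0, 1}) = 2
G(6) = mex({1}) = 0
G(7) = mex({0, 1, 2}) = 3
G(8) = mex({0, 1, 2}) = 3
G(9) = mex({0, 2}) = 1
G(10) = mex({0, 2, 3}) = 1
G(11) = mex({0, 3}) = 1
G(12) = mex({1, 3}) = 0
G(13) = mex({0, 1, 2, 3}) = 4
G(14) = mex({0, 1, 2}) = 3
G(15) = mex({0, 1, 2}) = 3
G(16) = mex({0, 1, 2, 4}) = 3
G(17) = mex({0, 1, 3, 4}) = 2
G(18) = mex({0, 1, 3, 4}) = 2
G(19) = mex({0, 1, 3, 5}) = 2
G(20) = mex({0, 1, 2, 3, 5}) = 4
G(21) = mex({0, 1, 2, 3, 5}) = 4
G(22) = mex({1, 2, 6}) = 0
G(23) = mex({0, 1, 2, 3, 4, 6}) = 5
G(24) = mex({0, 1, 2, 3, 4}) = 5
G(25) = mex({0, 1, 3, 4, 7}) = 2
G(26) = mex({0, 1, 3, 4, 5, 7}) = 2
G(27) = mex({0, 1, 3, 5}) = 2
G(28) = mex({0, 1, 2, 5}) = 3
G(29) = mex({0, 1, 2, 4, 5, 6}) = 3
G(30) = mex({1, 2, 4, 6}) = 0
G(31) = mex({0, 1, 2, 3, 4, 6}) = 5
G(32) = mex({1, 2, 3, 4, 7}) = 0
G(33) = mex({0, 3, 7}) = 1
G(34) = mex({0, 2, 3, 5, 7}) = 1
G(35) = mex({0, 2, 3, 5, 6}) = 1
G(36) = mex({0, 1, 2, 5, 6}) = 3
Therefore G(36) = 3.

3


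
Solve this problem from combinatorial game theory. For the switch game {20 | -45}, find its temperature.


The game is {20 | -45}, a switch {a | b} with numbers a > b.
Cooling {a | b} by t gives {a - t | b + t}, which stops being hot when a - t = b + t, i.e. at t = (a - b)/2. So the temperature of a switch is (a - b)/2.
Temperature = (Left option - Right option) / 2
= (20 - (-45)) / 2
= 65 / 2
= 65/2

65/2


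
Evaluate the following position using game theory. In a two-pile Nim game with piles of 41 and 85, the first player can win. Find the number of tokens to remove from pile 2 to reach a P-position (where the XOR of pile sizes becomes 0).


Piles: 41 and 85
Current XOR: 41 XOR 85 = 124 (non-zero, so this is an N-position).
To make the XOR zero, we need to find a move that balances the piles.
For pile 2 (size 85): target = 85 XOR 124 = 41
We reduce pile 2 from 85 to 41.
Tokens removed: 85 - 41 = 44
Verification: 41 XOR 41 = 0

44


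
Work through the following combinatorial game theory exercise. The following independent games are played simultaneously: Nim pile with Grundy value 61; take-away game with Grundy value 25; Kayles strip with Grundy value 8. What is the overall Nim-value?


By the Sprague-Grundy theorem, the Grundy value of a sum of games is the XOR of individual Grundy values.
Nim pile: Grundy value = 61. Running XOR: 0 XOR 61 = 61
take-away game: Grundy value = 25. Running XOR: 61 XOR 25 = 36
Kayles strip: Grundy value = 8. Running XOR: 36 XOR 8 = 44
The combined Grundy value is 44.

44


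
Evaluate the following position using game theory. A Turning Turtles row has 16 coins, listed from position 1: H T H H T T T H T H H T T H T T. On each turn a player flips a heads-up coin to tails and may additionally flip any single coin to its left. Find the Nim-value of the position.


Coins: H T H H T T T H T H H T T H T T
Key fact: a single head at position k behaves exactly like a Nim heap of size k (turning it to T and optionally flipping a coin at j < k corresponds to moving the heap from k to j, or to 0), and heads combine as a disjunctive sum (two heads at the same place would cancel, matching j XOR j = 0). So the Nim-value is the XOR of the 1-indexed positions of the heads.
Face-up positions (1-indexed): [1, 3, 4, 8, 10, 11, 14]
XOR 0 with 1: 0 XOR 1 = 1
XOR 1 with 3: 1 XOR 3 = 2
XOR 2 with 4: 2 XOR 4 = 6
XOR 6 with 8: 6 XOR 8 = 14
XOR 14 with 10: 14 XOR 10 = 4
XOR 4 with 11: 4 XOR 11 = 15
XOR 15 with 14: 15 XOR 14 = 1
Nim-value = 1

1


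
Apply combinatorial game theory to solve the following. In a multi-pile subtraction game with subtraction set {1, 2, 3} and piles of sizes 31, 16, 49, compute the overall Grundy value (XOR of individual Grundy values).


Subtraction set: {1, 2, 3}
For this subtraction set, G(n) = n mod 4 (period = max + 1 = 4).
Pile 1 (size 31): G(31) = 31 mod 4 = 3
Pile 2 (size 16): G(16) = 16 mod 4 = 0
Pile 3 (size 49): G(49) = 49 mod 4 = 1
Total Grundy value = XOR of all: 3 XOR 0 XOR 1 = 2

2


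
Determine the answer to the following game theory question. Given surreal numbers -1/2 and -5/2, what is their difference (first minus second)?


x = -1/2, y = -5/2
Converting to common denominator: 2
x = -1/2, y = -5/2
x - y = -1/2 - -5/2 = 2

2


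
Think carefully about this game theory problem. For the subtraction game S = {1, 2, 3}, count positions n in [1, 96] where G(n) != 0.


Subtraction set S = {1, 2, 3}, so G(n) = n mod 4.
G(n) = 0 when n is a multiple of 4.
Multiples of 4 in [1, 96]: 24
N-positions (nonzero Grundy) = 96 - 24 = 72

72


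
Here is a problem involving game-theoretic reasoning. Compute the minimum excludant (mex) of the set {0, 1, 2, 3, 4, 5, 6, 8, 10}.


Set = {0, 1, 2, 3, 4, 5, 6, 8, 10}
0 is in the set.
1 is in the set.
2 is in the set.
3 is in the set.
4 is in the set.
5 is in the set.
6 is in the set.
7 is NOT in the set. This is the mex.
mex = 7

7


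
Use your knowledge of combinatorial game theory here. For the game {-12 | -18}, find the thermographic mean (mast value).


Game = {-12 | -18}, a switch {a | b} with numbers a > b.
Its thermograph has left wall a - t and right wall b + t, which meet at t = (a - b)/2, where both equal (a + b)/2. So the mast (mean value) is at (a + b)/2.
Mean = (-12 + (-18))/2 = -30/2 = -15

-15


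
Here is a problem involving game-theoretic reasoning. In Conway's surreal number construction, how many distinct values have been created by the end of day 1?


Day 0: {|} = 0 is born. Count = 1.
Day n: the number of surreal numbers born by day n is 2^(n+1) - 1.
By day 0: 2^1 - 1 = 1
By day 1: 2^2 - 1 = 3
By day 1: 3 surreal numbers.

3


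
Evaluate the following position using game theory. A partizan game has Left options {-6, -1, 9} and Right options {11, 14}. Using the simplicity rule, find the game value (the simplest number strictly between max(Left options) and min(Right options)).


Left options: {-6, -1, 9}, max = 9
Right options: {11, 14}, min = 11
All options are numbers and max(Left) < min(Right), so by the simplicity theorem the value is the simplest (earliest-born) number strictly between 9 and 11.
The only integer strictly between 9 and 11 is 10.
No non-integer in the interval can be simpler: if x is a non-integer in the interval, then floor(x) or ceil(x) also lies in the interval (the interval contains an integer), and both are proper prefixes of x's sign expansion, i.e. born earlier. So the game value is 10.
Game value = 10

10


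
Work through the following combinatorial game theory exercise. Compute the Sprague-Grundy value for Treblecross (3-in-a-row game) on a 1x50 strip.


Treblecross: place X on empty cells; 3-in-a-row wins.
Playing within two cells of an existing X lets the opponent win at once, so sensible play treats the cells i-2..i+2 around each X as dead. The player left with no safe cell loses, so this is a normal-play take-away game on strips of safe cells.
Placing X at cell i (0-indexed) of a strip of k safe cells leaves independent strips of sizes max(0, i-2) and max(0, k-i-3). Hence G(k) = mex{ G(max(0,i-2)) XOR G(max(0,k-i-3)) : 0 <= i < k }, with G(0) = 0.
G(1): splits (0,0):0^0=0 -> mex({0}) = 1
G(2): splits (0,0):0^0=0 -> mex({0}) = 1
G(3): splits (0,0):0^0=0 -> mex({0}) = 1
G(4): splits (0,1):0^1=1 (0,0):0^0=0 -> mex({0, 1}) = 2
G(5): splits (0,2):0^1=1 (0,1):0^1=1 (0,0):0^0=0 -> mex({0, 1}) = 2
G(6) = mex({1}) = 0
G(7) = mex({0, 1, 2}) = 3
G(8) = mex({0, 1, 2}) = 3
G(9) = mex({0, 2}) = 1
G(10) = mex({0, 2, 3}) = 1
G(11) = mex({0, 3}) = 1
G(12) = mex({1, 3}) = 0
G(13) = mex({0, 1, 2, 3}) = 4
G(14) = mex({0, 1, 2}) = 3
G(15) = mex({0, 1, 2}) = 3
G(16) = mex({0, 1, 2, 4}) = 3
G(17) = mex({0, 1, 3, 4}) = 2
G(18) = mex({0, 1, 3, 4}) = 2
G(19) = mex({0, 1, 3, 5}) = 2
G(20) = mex({0, 1, 2, 3, 5}) = 4
G(21) = mex({0, 1, 2, 3, 5}) = 4
G(22) = mex({1, 2, 6}) = 0
G(23) = mex({0, 1, 2, 3, 4, 6}) = 5
G(24) = mex({0, 1, 2, 3, 4}) = 5
G(25) = mex({0, 1, 3, 4, 7}) = 2
G(26) = mex({0, 1, 3, 4, 5, 7}) = 2
G(27) = mex({0, 1, 3, 5}) = 2
G(28) = mex({0, 1, 2, 5}) = 3
G(29) = mex({0, 1, 2, 4, 5, 6}) = 3
G(30) = mex({1, 2, 4, 6}) = 0
G(31) = mex({0, 1, 2, 3, 4, 6}) = 5
G(32) = mex({1, 2, 3, 4, 7}) = 0
G(33) = mex({0, 3, 7}) = 1
G(34) = mex({0, 2, 3, 5, 7}) = 1
G(35) = mex({0, 2, 3, 5, 6}) = 1
G(36) = mex({0, 1, 2, 5, 6}) = 3
G(37) = mex({0, 1, 2, 4, 5, 6}) = 3
G(38) = mex({0, 1, 2, 4}) = 3
G(39) = mex({0, 1, 2, 3, 4, 7}) = 5
G(40) = mex({0, 1, 2, 3, 4, 5, 7}) = 6
G(41) = mex({0, 1, 2, 3, 5, 7}) = 4
G(42) = mex({0, 1, 2, 3, 5, 6, 7}) = 4
G(43) = mex({0, 2, 3, 5, 6}) = 1
G(44) = mex({1, 2, 3, 4, 5, 6}) = 0
G(45) = mex({0, 1, 2, 3, 4, 6, 7}) = 5
G(46) = mex({0, 1, 2, 3, 4, 7}) = 5
G(47) = mex({0, 1, 2, 3, 4, 5, 7}) = 6
G(48) = mex({0, 1, 2, 3, 4, 5, 7}) = 6
G(49) = mex({0, 1, 3, 4, 5, 7}) = 2
G(50) = mex({0, 1, 2, 3, 4, 5, 6}) = 7
Therefore G(50) = 7.

7


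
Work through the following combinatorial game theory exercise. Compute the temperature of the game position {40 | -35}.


The game is {40 | -35}, a switch {a | b} with numbers a > b.
Cooling {a | b} by t gives {a - t | b + t}, which stops being hot when a - t = b + t, i.e. at t = (a - b)/2. So the temperature of a switch is (a - b)/2.
Temperature = (Left option - Right option) / 2
= (40 - (-35)) / 2
= 75 / 2
= 75/2

75/2


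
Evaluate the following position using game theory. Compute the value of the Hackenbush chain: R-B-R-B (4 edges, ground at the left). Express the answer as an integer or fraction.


Edges (from ground): R-B-R-B
By Berlekamp's sign-expansion rule, a Blue-Red Hackenbush stalk has the value of the surreal number whose sign sequence is the edge sequence with B -> + and R -> -.
Sign sequence: -+-+
Trace the sign expansion in the surreal number tree, starting from 0:
Edge 1: R (sign -) -> bounds (-inf, 0), value = -1
Edge 2: B (sign +) -> bounds (-1, 0), value = -1/2
Edge 3: R (sign -) -> bounds (-1, -1/2), value = -3/4
Edge 4: B (sign +) -> bounds (-3/4, -1/2), value = -5/8
Game value = -5/8

-5/8


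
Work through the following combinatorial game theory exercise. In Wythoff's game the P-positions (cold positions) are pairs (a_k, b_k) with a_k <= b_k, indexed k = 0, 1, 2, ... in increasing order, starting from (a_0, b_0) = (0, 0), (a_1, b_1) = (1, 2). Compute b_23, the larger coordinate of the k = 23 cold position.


By Wythoff's theorem, a_k = floor(k * phi) and b_k = floor(k * phi^2) = a_k + k, where phi = (1 + sqrt(5))/2 is the golden ratio.
phi = (1 + sqrt(5))/2 = 1.618034
phi^2 = phi + 1 = 2.618034
k = 23
k * phi^2 = 23 * 2.618034 = 60.214782
b_23 = floor(k * phi^2) = 60 (check: a_23 + k = 37 + 23 = 60)

60


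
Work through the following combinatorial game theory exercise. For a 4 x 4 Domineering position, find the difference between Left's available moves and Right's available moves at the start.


Board is 4 x 4 (rows x cols).
Left (vertical) placements: (rows-1) * cols = 3 * 4 = 12
Right (horizontal) placements: rows * (cols-1) = 4 * 3 = 12
Advantage = Left - Right = 12 - 12 = 0

0


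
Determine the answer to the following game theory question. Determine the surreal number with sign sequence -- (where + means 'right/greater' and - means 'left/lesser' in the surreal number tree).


Sign expansion: --
Rule: track bounds (lo, hi), initially (-inf, +inf). On '+', the current value becomes lo and we move to the simplest number in (value, hi): value + 1 if hi = +inf, otherwise the midpoint (value + hi)/2. On '-', the current value becomes hi and we move to value - 1 if lo = -inf, otherwise the midpoint (lo + value)/2.
Start at 0.
Step 1: sign = -, move left. Bounds: (-inf, 0). Value = -1
Step 2: sign = -, move left. Bounds: (-inf, -1). Value = -2
The surreal number with sign expansion -- is -2.

-2


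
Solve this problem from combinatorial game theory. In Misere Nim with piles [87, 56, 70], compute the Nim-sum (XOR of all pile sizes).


We need the XOR (exclusive or) of all pile sizes.
After XOR-ing pile 1 (size 87): 0 XOR 87 = 87
After XOR-ing pile 2 (size 56): 87 XOR 56 = 111
After XOR-ing pile 3 (size 70): 111 XOR 70 = 41
The Nim-value of this position is 41.

41


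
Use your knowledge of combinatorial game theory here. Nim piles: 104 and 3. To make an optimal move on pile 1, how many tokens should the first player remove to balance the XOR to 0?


Piles: 104 and 3
Current XOR: 104 XOR 3 = 107 (non-zero, so this is an N-position).
To make the XOR zero, we need to find a move that balances the piles.
For pile 1 (size 104): target = 104 XOR 107 = 3
We reduce pile 1 from 104 to 3.
Tokens removed: 104 - 3 = 101
Verification: 3 XOR 3 = 0

101


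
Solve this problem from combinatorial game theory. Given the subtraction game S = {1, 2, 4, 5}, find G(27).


The subtraction set is S = {1, 2, 4, 5}.
G(k) = mex{ G(k - s) : s in S, s <= k }. We compute iteratively: G(0) = 0.
G(1) = mex({0}) = 1
G(2) = mex({0, 1}) = 2
G(3) = mex({1, 2}) = 0
G(4) = mex({0, 2}) = 1
G(5) = mex({0, 1}) = 2
G(6) = mex({1, 2}) = 0
G(7) = mex({0, 2}) = 1
Observe that G(3)..G(7) = 0, 1, 2, 0, 1 repeats G(0)..G(4) = 0, 1, 2, 0, 1.
For k >= max(S) = 5, G(k) is determined by the previous 5 values G(k-5)..G(k-1); a window of 5 consecutive values has recurred shifted by 3, so by induction G(k + 3) = G(k) for all k >= 0: the sequence is periodic from the start with period 3.
One period: G(0..2) = 0, 1, 2.
27 mod 3 = 0, so G(27) = G(0) = 0.

0


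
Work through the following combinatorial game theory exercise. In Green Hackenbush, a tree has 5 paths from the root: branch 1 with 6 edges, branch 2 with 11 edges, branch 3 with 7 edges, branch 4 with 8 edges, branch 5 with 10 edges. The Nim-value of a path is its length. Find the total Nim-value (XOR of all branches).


The tree has 5 branches from the ground vertex.
In Green Hackenbush, the Nim-value of a simple path of length k is k.
Branch 1: length 6, Nim-value = 6
Branch 2: length 11, Nim-value = 11
Branch 3: length 7, Nim-value = 7
Branch 4: length 8, Nim-value = 8
Branch 5: length 10, Nim-value = 10
Total Nim-value = XOR of all branch values:
0 XOR 6 = 6
6 XOR 11 = 13
13 XOR 7 = 10
10 XOR 8 = 2
2 XOR 10 = 8
Nim-value of the tree = 8

8


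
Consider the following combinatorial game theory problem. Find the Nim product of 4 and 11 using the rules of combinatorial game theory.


Nim multiplication is bilinear over XOR: (u XOR v) * w = (u*w) XOR (v*w).
So we split each operand into its bit components and XOR the pairwise Nim products.
4 = 4 (as XOR of powers of 2).
11 = 1 + 2 + 8 (as XOR of powers of 2).
Using the standard Nim-product table on single bits:
  2*2 = 3,   2*4 = 8,   2*8 = 12,
  4*4 = 6,   4*8 = 11,  8*8 = 13,
and  1*x = x (identity), k*l = l*k (commutative).
Pairwise Nim products:
  4 * 1 = 4
  4 * 2 = 8
  4 * 8 = 11
XOR them: 4 XOR 8 XOR 11 = 7.
Result: 4 * 11 = 7 (in Nim).

7


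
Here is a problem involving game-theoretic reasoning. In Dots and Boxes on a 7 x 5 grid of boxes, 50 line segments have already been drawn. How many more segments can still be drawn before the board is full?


Grid: 7 x 5 boxes, i.e. 8 rows and 6 columns of dots.
Horizontal edges: (rows + 1) * cols = 8 * 5 = 40
Vertical edges: rows * (cols + 1) = 7 * 6 = 42
Total edges: 40 + 42 = 82
Edges drawn: 50
Remaining: 82 - 50 = 32

32


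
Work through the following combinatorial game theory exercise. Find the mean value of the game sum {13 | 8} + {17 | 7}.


G1 = {13 | 8}, G2 = {17 | 7}
Each is a switch {a | b} with numbers a > b; its mean value is (a + b)/2, and mean value is additive over game sums: m(G1 + G2) = m(G1) + m(G2).
Mean of G1 = (13 + (8))/2 = 21/2 = 21/2
Mean of G2 = (17 + (7))/2 = 24/2 = 12
Mean of G1 + G2 = 21/2 + 12 = 45/2

45/2


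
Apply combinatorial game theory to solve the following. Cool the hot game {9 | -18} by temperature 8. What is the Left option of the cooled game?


Original game: {9 | -18} (a switch {a | b} with a > b).
Cooling by t (for t below the temperature (a - b)/2 = 27/2) taxes each move by t: {a | b} cooled by t is {a - t | b + t}.
Cooling amount: t = 8
Cooled Left option: 9 - 8 = 1
Cooled Right option: -18 + 8 = -10
Cooled game: {1 | -10}
Left option = 1

1


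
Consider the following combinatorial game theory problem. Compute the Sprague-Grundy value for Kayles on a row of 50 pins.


Kayles: a move removes 1 or 2 adjacent pins from a contiguous row.
Removing pins from a row of k leaves two independent rows (a, b) with a + b = k - 1 (one pin) or a + b = k - 2 (two pins); an end removal gives a = 0.
By Sprague-Grundy, G(k) = mex{ G(a) XOR G(b) } over all these splits. G(0) = 0.
G(1): splits (0,0):0^0=0 -> mex({0}) = 1
G(2): splits (0,1):0^1=1 (0,0):0^0=0 -> mex({0, 1}) = 2
G(3): splits (0,2):0^2=2 (1,1):1^1=0 (0,1):0^1=1 -> mex({0, 1, 2}) = 3
G(4): splits (0,3):0^3=3 (1,2):1^2=3 (0,2):0^2=2 (1,1):1^1=0 -> mex({0, 2, 3}) = 1
G(5): splits (0,4):0^1=1 (1,3):1^3=2 (2,2):2^2=0 (0,3):0^3=3 (1,2):1^2=3 -> mex({0, 1, 2, 3}) = 4
G(6) = mex({0, 1, 2, 4}) = 3
G(7) = mex({0, 1, 3, 4, 5}) = 2
G(8) = mex({0, 2, 3, 5, 6}) = 1
G(9) = mex({0, 1, 2, 3, 6, 7}) = 4
G(10) = mex({0, 1, 3, 4, 5, 7}) = 2
G(11) = mex({0, 1, 2, 3, 4, 5}) = 6
G(12) = mex({0, 1, 2, 3, 5, 6, 7}) = 4
G(13) = mex({0, 2, 3, 4, 6, 7}) = 1
G(14) = mex({0, 1, 4, 5, 6, 7}) = 2
G(15) = mex({0, 1, 2, 3, 4, 5, 6}) = 7
G(16) = mex({0, 2, 3, 5, 6, 7}) = 1
G(17) = mex({0, 1, 2, 3, 5, 6, 7}) = 4
G(18) = mex({0, 1, 2, 4, 5, 6}) = 3
G(19) = mex({0, 1, 3, 4, 5, 7}) = 2
G(20) = mex({0, 2, 3, 4, 5, 6, 7}) = 1
G(21) = mex({0, 1, 2, 3, 5, 6, 7}) = 4
G(22) = mex({0, 1, 2, 3, 4, 5, 7}) = 6
G(23) = mex({0, 1, 2, 3, 4, 5, 6}) = 7
G(24) = mex({0, 1, 2, 3, 5, 6, 7}) = 4
G(25) = mex({0, 2, 3, 4, 6, 7}) = 1
G(26) = mex({0, 1, 3, 4, 5, 6, 7}) = 2
G(27) = mex({0, 1, 2, 3, 4, 5, 6, 7}) = 8
G(28) = mex({0, 1, 2, 3, 4, 6, 7, 8}) = 5
G(29) = mex({0, 1, 2, 3, 5, 6, 7, 8, 9}) = 4
G(30) = mex({0, 1, 2, 3, 4, 5, 6, 9, 10}) = 7
G(31) = mex({0, 1, 3, 4, 5, 7, 10, 11}) = 2
G(32) = mex({0, 2, 3, 4, 5, 6, 7, 9, 11}) = 1
G(33) = mex({0, 1, 2, 3, 4, 5, 6, 7, 9, 12}) = 8
G(34) = mex({0, 1, 2, 3, 4, 5, 7, 8, 11, 12}) = 6
G(35) = mex({0, 1, 2, 3, 4, 5, 6, 8, 9, 10, 11}) = 7
G(36) = mex({0, 1, 2, 3, 5, 6, 7, 9, 10}) = 4
G(37) = mex({0, 2, 3, 4, 6, 7, 9, 10, 11, 12}) = 1
G(38) = mex({0, 1, 3, 4, 5, 6, 7, 9, 10, 11, 12}) = 2
G(39) = mex({0, 1, 2, 4, 5, 6, 7, 9, 10, 12, 14}) = 3
G(40) = mex({0, 2, 3, 4, 6, 7, 11, 12, 14}) = 1
G(41) = mex({0, 1, 2, 3, 5, 6, 7, 9, 10, 11, 12}) = 4
G(42) = mex({0, 1, 2, 3, 4, 5, 6, 9, 10}) = 7
G(43) = mex({0, 1, 3, 4, 5, 7, 9, 10, 12, 15}) = 2
G(44) = mex({0, 2, 3, 4, 5, 6, 7, 9, 10, 12, 15}) = 1
G(45) = mex({0, 1, 2, 3, 4, 5, 6, 7, 9, 10, 12, 14}) = 8
G(46) = mex({0, 1, 3, 4, 5, 7, 8, 11, 12, 14}) = 2
G(47) = mex({0, 1, 2, 3, 4, 5, 6, 8, 9, 10, 11, 12}) = 7
G(48) = mex({0, 1, 2, 3, 5, 6, 7, 9, 10}) = 4
G(49) = mex({0, 2, 3, 4, 6, 7, 9, 10, 11, 12, 15}) = 1
G(50) = mex({0, 1, 4, 5, 6, 7, 9, 11, 12, 14, 15}) = 2
Therefore G(50) = 2.

2


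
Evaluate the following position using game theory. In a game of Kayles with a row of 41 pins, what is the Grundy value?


Kayles: a move removes 1 or 2 adjacent pins from a contiguous row.
Removing pins from a row of k leaves two independent rows (a, b) with a + b = k - 1 (one pin) or a + b = k - 2 (two pins); an end removal gives a = 0.
By Sprague-Grundy, G(k) = mex{ G(a) XOR G(b) } over all these splits. G(0) = 0.
G(1): splits (0,0):0^0=0 -> mex({0}) = 1
G(2): splits (0,1):0^1=1 (0,0):0^0=0 -> mex({0, 1}) = 2
G(3): splits (0,2):0^2=2 (1,1):1^1=0 (0,1):0^1=1 -> mex({0, 1, 2}) = 3
G(4): splits (0,3):0^3=3 (1,2):1^2=3 (0,2):0^2=2 (1,1):1^1=0 -> mex({0, 2, 3}) = 1
G(5): splits (0,4):0^1=1 (1,3):1^3=2 (2,2):2^2=0 (0,3):0^3=3 (1,2):1^2=3 -> mex({0, 1, 2, 3}) = 4
G(6) = mex({0, 1, 2, 4}) = 3
G(7) = mex({0, 1, 3, 4, 5}) = 2
G(8) = mex({0, 2, 3, 5, 6}) = 1
G(9) = mex({0, 1, 2, 3, 6, 7}) = 4
G(10) = mex({0, 1, 3, 4, 5, 7}) = 2
G(11) = mex({0, 1, 2, 3, 4, 5}) = 6
G(12) = mex({0, 1, 2, 3, 5, 6, 7}) = 4
G(13) = mex({0, 2, 3, 4, 6, 7}) = 1
G(14) = mex({0, 1, 4, 5, 6, 7}) = 2
G(15) = mex({0, 1, 2, 3, 4, 5, 6}) = 7
G(16) = mex({0, 2, 3, 5, 6, 7}) = 1
G(17) = mex({0, 1, 2, 3, 5, 6, 7}) = 4
G(18) = mex({0, 1, 2, 4, 5, 6}) = 3
G(19) = mex({0, 1, 3, 4, 5, 7}) = 2
G(20) = mex({0, 2, 3, 4, 5, 6, 7}) = 1
G(21) = mex({0, 1, 2, 3, 5, 6, 7}) = 4
G(22) = mex({0, 1, 2, 3, 4, 5, 7}) = 6
G(23) = mex({0, 1, 2, 3, 4, 5, 6}) = 7
G(24) = mex({0, 1, 2, 3, 5, 6, 7}) = 4
G(25) = mex({0, 2, 3, 4, 6, 7}) = 1
G(26) = mex({0, 1, 3, 4, 5, 6, 7}) = 2
G(27) = mex({0, 1, 2, 3, 4, 5, 6, 7}) = 8
G(28) = mex({0, 1, 2, 3, 4, 6, 7, 8}) = 5
G(29) = mex({0, 1, 2, 3, 5, 6, 7, 8, 9}) = 4
G(30) = mex({0, 1, 2, 3, 4, 5, 6, 9, 10}) = 7
G(31) = mex({0, 1, 3, 4, 5, 7, 10, 11}) = 2
G(32) = mex({0, 2, 3, 4, 5, 6, 7, 9, 11}) = 1
G(33) = mex({0, 1, 2, 3, 4, 5, 6, 7, 9, 12}) = 8
G(34) = mex({0, 1, 2, 3, 4, 5, 7, 8, 11, 12}) = 6
G(35) = mex({0, 1, 2, 3, 4, 5, 6, 8, 9, 10, 11}) = 7
G(36) = mex({0, 1, 2, 3, 5, 6, 7, 9, 10}) = 4
G(37) = mex({0, 2, 3, 4, 6, 7, 9, 10, 11, 12}) = 1
G(38) = mex({0, 1, 3, 4, 5, 6, 7, 9, 10, 11, 12}) = 2
G(39) = mex({0, 1, 2, 4, 5, 6, 7, 9, 10, 12, 14}) = 3
G(40) = mex({0, 2, 3, 4, 6, 7, 11, 12, 14}) = 1
G(41) = mex({0, 1, 2, 3, 5, 6, 7, 9, 10, 11, 12}) = 4
Therefore G(41) = 4.

4


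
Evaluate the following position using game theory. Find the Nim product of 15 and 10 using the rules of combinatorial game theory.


Nim multiplication is bilinear over XOR: (u XOR v) * w = (u*w) XOR (v*w).
So we split each operand into its bit components and XOR the pairwise Nim products.
15 = 1 + 2 + 4 + 8 (as XOR of powers of 2).
10 = 2 + 8 (as XOR of powers of 2).
Using the standard Nim-product table on single bits:
  2*2 = 3,   2*4 = 8,   2*8 = 12,
  4*4 = 6,   4*8 = 11,  8*8 = 13,
and  1*x = x (identity), k*l = l*k (commutative).
Pairwise Nim products:
  1 * 2 = 2
  1 * 8 = 8
  2 * 2 = 3
  2 * 8 = 12
  4 * 2 = 8
  4 * 8 = 11
  8 * 2 = 12
  8 * 8 = 13
XOR them: 2 XOR 8 XOR 3 XOR 12 XOR 8 XOR 11 XOR 12 XOR 13 = 7.
Result: 15 * 10 = 7 (in Nim).

7


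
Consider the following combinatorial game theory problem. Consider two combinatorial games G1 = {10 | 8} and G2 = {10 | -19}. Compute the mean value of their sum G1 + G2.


G1 = {10 | 8}, G2 = {10 | -19}
Each is a switch {a | b} with numbers a > b; its mean value is (a + b)/2, and mean value is additive over game sums: m(G1 + G2) = m(G1) + m(G2).
Mean of G1 = (10 + (8))/2 = 18/2 = 9
Mean of G2 = (10 + (-19))/2 = -9/2 = -9/2
Mean of G1 + G2 = 9 + -9/2 = 9/2

9/2


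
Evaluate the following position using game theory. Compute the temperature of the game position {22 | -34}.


The game is {22 | -34}, a switch {a | b} with numbers a > b.
Cooling {a | b} by t gives {a - t | b + t}, which stops being hot when a - t = b + t, i.e. at t = (a - b)/2. So the temperature of a switch is (a - b)/2.
Temperature = (Left option - Right option) / 2
= (22 - (-34)) / 2
= 56 / 2
= 28

28


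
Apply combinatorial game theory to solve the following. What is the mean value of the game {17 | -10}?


Game = {17 | -10}, a switch {a | b} with numbers a > b.
Its thermograph has left wall a - t and right wall b + t, which meet at t = (a - b)/2, where both equal (a + b)/2. So the mast (mean value) is at (a + b)/2.
Mean = (17 + (-10))/2 = 7/2 = 7/2

7/2


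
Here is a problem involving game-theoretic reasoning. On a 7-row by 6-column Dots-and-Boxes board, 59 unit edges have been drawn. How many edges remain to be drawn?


Grid: 7 x 6 boxes, i.e. 8 rows and 7 columns of dots.
Horizontal edges: (rows + 1) * cols = 8 * 6 = 48
Vertical edges: rows * (cols + 1) = 7 * 7 = 49
Total edges: 48 + 49 = 97
Edges drawn: 59
Remaining: 97 - 59 = 38

38


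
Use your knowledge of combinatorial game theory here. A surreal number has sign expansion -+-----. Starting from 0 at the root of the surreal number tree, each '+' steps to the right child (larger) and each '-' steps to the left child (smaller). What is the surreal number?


Sign expansion: -+-----
Rule: track bounds (lo, hi), initially (-inf, +inf). On '+', the current value becomes lo and we move to the simplest number in (value, hi): value + 1 if hi = +inf, otherwise the midpoint (value + hi)/2. On '-', the current value becomes hi and we move to value - 1 if lo = -inf, otherwise the midpoint (lo + value)/2.
Start at 0.
Step 1: sign = -, move left. Bounds: (-inf, 0). Value = -1
Step 2: sign = +, move right. Bounds: (-1, 0). Value = -1/2
Step 3: sign = -, move left. Bounds: (-1, -1/2). Value = -3/4
Step 4: sign = -, move left. Bounds: (-1, -3/4). Value = -7/8
Step 5: sign = -, move left. Bounds: (-1, -7/8). Value = -15/16
Step 6: sign = -, move left. Bounds: (-1, -15/16). Value = -31/32
Step 7: sign = -, move left. Bounds: (-1, -31/32). Value = -63/64
The surreal number with sign expansion -+----- is -63/64.

-63/64


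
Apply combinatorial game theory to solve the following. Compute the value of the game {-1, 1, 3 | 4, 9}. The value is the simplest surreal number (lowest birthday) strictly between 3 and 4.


Left options: {-1, 1, 3}, max = 3
Right options: {4, 9}, min = 4
All options are numbers and max(Left) < min(Right), so by the simplicity theorem the value is the simplest (earliest-born) number strictly between 3 and 4.
No integer lies strictly between 3 and 4, so the value is the dyadic rational m/2^k in the interval with the smallest k (then m odd); search k = 1, 2, ...:
Denominator 2: 7/2 lies strictly between 3 and 4 -- found.
The simplest number in the interval is 7/2.
Game value = 7/2

7/2


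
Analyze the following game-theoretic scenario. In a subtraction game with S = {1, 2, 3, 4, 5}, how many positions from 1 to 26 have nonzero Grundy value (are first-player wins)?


Subtraction set S = {1, 2, 3, 4, 5}, so G(n) = n mod 6.
G(n) = 0 when n is a multiple of 6.
Multiples of 6 in [1, 26]: 4
N-positions (nonzero Grundy) = 26 - 4 = 22

22


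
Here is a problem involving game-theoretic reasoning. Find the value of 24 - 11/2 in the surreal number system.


x = 24, y = 11/2
Converting to common denominator: 2
x = 48/2, y = 11/2
x - y = 24 - 11/2 = 37/2

37/2


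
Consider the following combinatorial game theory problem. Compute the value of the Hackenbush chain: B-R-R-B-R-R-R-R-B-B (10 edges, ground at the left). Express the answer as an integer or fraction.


Edges (from ground): B-R-R-B-R-R-R-R-B-B
By Berlekamp's sign-expansion rule, a Blue-Red Hackenbush stalk has the value of the surreal number whose sign sequence is the edge sequence with B -> + and R -> -.
Sign sequence: +--+----++
Trace the sign expansion in the surreal number tree, starting from 0:
Edge 1: B (sign +) -> bounds (0, +inf), value = 1
Edge 2: R (sign -) -> bounds (0, 1), value = 1/2
Edge 3: R (sign -) -> bounds (0, 1/2), value = 1/4
Edge 4: B (sign +) -> bounds (1/4, 1/2), value = 3/8
Edge 5: R (sign -) -> bounds (1/4, 3/8), value = 5/16
Edge 6: R (sign -) -> bounds (1/4, 5/16), value = 9/32
Edge 7: R (sign -) -> bounds (1/4, 9/32), value = 17/64
Edge 8: R (sign -) -> bounds (1/4, 17/64), value = 33/128
Edge 9: B (sign +) -> bounds (33/128, 17/64), value = 67/256
Edge 10: B (sign +) -> bounds (67/256, 17/64), value = 135/512
Game value = 135/512

135/512


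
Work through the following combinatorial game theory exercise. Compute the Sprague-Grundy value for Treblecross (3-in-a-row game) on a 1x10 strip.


Treblecross: place X on empty cells; 3-in-a-row wins.
Playing within two cells of an existing X lets the opponent win at once, so sensible play treats the cells i-2..i+2 around each X as dead. The player left with no safe cell loses, so this is a normal-play take-away game on strips of safe cells.
Placing X at cell i (0-indexed) of a strip of k safe cells leaves independent strips of sizes max(0, i-2) and max(0, k-i-3). Hence G(k) = mex{ G(max(0,i-2)) XOR G(max(0,k-i-3)) : 0 <= i < k }, with G(0) = 0.
G(1): splits (0,0):0^0=0 -> mex({0}) = 1
G(2): splits (0,0):0^0=0 -> mex({0}) = 1
G(3): splits (0,0):0^0=0 -> mex({0}) = 1
G(4): splits (0,1):0^1=1 (0,0):0^0=0 -> mex({0, 1}) = 2
G(5): splits (0,2):0^1=1 (0,1):0^1=1 (0,0):0^0=0 -> mex({0, 1}) = 2
G(6) = mex({1}) = 0
G(7) = mex({0, 1, 2}) = 3
G(8) = mex({0, 1, 2}) = 3
G(9) = mex({0, 2}) = 1
G(10) = mex({0, 2, 3}) = 1
Therefore G(10) = 1.

1


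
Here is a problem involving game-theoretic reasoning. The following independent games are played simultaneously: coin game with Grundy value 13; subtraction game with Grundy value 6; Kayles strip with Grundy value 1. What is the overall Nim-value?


By the Sprague-Grundy theorem, the Grundy value of a sum of games is the XOR of individual Grundy values.
coin game: Grundy value = 13. Running XOR: 0 XOR 13 = 13
subtraction game: Grundy value = 6. Running XOR: 13 XOR 6 = 11
Kayles strip: Grundy value = 1. Running XOR: 11 XOR 1 = 10
The combined Grundy value is 10.

10


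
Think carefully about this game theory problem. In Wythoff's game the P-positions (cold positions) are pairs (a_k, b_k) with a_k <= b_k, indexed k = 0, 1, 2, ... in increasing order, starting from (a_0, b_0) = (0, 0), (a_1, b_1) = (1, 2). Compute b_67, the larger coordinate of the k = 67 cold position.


By Wythoff's theorem, a_k = floor(k * phi) and b_k = floor(k * phi^2) = a_k + k, where phi = (1 + sqrt(5))/2 is the golden ratio.
phi = (1 + sqrt(5))/2 = 1.618034
phi^2 = phi + 1 = 2.618034
k = 67
k * phi^2 = 67 * 2.618034 = 175.408277
b_67 = floor(k * phi^2) = 175 (check: a_67 + k = 108 + 67 = 175)

175


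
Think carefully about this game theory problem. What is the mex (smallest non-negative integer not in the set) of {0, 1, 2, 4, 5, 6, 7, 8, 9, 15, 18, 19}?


Set = {0, 1, 2, 4, 5, 6, 7, 8, 9, 15, 18, 19}
0 is in the set.
1 is in the set.
2 is in the set.
3 is NOT in the set. This is the mex.
mex = 3

3


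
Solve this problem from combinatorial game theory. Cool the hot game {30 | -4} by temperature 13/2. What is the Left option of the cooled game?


Original game: {30 | -4} (a switch {a | b} with a > b).
Cooling by t (for t below the temperature (a - b)/2 = 17) taxes each move by t: {a | b} cooled by t is {a - t | b + t}.
Cooling amount: t = 13/2
Cooled Left option: 30 - 13/2 = 47/2
Cooled Right option: -4 + 13/2 = 5/2
Cooled game: {47/2 | 5/2}
Left option = 47/2

47/2


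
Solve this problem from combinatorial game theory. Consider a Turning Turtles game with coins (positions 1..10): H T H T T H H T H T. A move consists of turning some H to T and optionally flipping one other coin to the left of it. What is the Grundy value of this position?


Coins: H T H T T H H T H T
Key fact: a single head at position k behaves exactly like a Nim heap of size k (turning it to T and optionally flipping a coin at j < k corresponds to moving the heap from k to j, or to 0), and heads combine as a disjunctive sum (two heads at the same place would cancel, matching j XOR j = 0). So the Nim-value is the XOR of the 1-indexed positions of the heads.
Face-up positions (1-indexed): [1, 3, 6, 7, 9]
XOR 0 with 1: 0 XOR 1 = 1
XOR 1 with 3: 1 XOR 3 = 2
XOR 2 with 6: 2 XOR 6 = 4
XOR 4 with 7: 4 XOR 7 = 3
XOR 3 with 9: 3 XOR 9 = 10
Nim-value = 10

10


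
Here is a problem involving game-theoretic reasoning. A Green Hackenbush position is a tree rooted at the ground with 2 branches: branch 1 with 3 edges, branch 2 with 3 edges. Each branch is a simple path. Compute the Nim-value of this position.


The tree has 2 branches from the ground vertex.
In Green Hackenbush, the Nim-value of a simple path of length k is k.
Branch 1: length 3, Nim-value = 3
Branch 2: length 3, Nim-value = 3
Total Nim-value = XOR of all branch values:
0 XOR 3 = 3
3 XOR 3 = 0
Nim-value of the tree = 0

0


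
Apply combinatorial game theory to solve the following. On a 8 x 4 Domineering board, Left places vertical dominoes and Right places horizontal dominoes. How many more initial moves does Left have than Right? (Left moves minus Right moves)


Board is 8 x 4 (rows x cols).
Left (vertical) placements: (rows-1) * cols = 7 * 4 = 28
Right (horizontal) placements: rows * (cols-1) = 8 * 3 = 24
Advantage = Left - Right = 28 - 24 = 4

4


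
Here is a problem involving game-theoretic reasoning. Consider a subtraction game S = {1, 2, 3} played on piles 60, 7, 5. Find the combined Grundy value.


Subtraction set: {1, 2, 3}
For this subtraction set, G(n) = n mod 4 (period = max + 1 = 4).
Pile 1 (size 60): G(60) = 60 mod 4 = 0
Pile 2 (size 7): G(7) = 7 mod 4 = 3
Pile 3 (size 5): G(5) = 5 mod 4 = 1
Total Grundy value = XOR of all: 0 XOR 3 XOR 1 = 2

2
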